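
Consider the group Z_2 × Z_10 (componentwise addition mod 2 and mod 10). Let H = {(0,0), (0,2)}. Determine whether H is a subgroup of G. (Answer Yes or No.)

No

(0,2) ∈ H but its inverse (0,8) ∉ H, so H is not a subgroup.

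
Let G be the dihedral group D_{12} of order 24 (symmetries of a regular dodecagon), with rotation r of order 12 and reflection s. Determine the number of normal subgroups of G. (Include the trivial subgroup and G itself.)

G has 34 subgroups. Checking conjugation-invariance by order — order 1: 1/1 normal; order 2: 1/13 normal; order 3: 1/1 normal; order 4: 1/7 normal; order 6: 1/5 normal; order 8: 0/3 normal; order 12: 3/3 normal; order 24: 1/1 normal.
Total normal subgroups: 9.

9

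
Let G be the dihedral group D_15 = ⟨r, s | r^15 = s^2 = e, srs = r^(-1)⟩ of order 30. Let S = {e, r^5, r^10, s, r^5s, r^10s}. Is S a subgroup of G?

|S| = 6 divides |G| = 30, consistent with Lagrange.
S contains the identity, every element's inverse is in S, and S is closed under ·: it is a subgroup.

Yes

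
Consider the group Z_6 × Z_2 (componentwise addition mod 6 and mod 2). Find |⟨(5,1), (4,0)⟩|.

|⟨(5,1)⟩| = 6 and |⟨(4,0)⟩| = 3, so |H| is a multiple of lcm(6, 3) = 6 and divides |G| = 12.
Closing under the operation: H = {(0,0), (1,1), (2,0), (3,1), (4,0), (5,1)}, so |H| = 6.

6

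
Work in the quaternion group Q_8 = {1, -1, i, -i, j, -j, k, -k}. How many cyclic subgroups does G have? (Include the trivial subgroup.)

Group the elements of G by the cyclic subgroup they generate; each cyclic subgroup of order d accounts for φ(d) elements.
Cyclic subgroups by order — order 1: 1; order 2: 1; order 4: 3.
Total: 5.

5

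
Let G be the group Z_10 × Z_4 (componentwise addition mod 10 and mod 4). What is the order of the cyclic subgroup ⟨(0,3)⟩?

4

The order of (0,3) in Z_10 × Z_4 is lcm(ord(0) in Z_10, ord(3) in Z_4).
ord(0) = 1 and ord(3) = 4, so |⟨(0,3)⟩| = lcm(1, 4) = 4.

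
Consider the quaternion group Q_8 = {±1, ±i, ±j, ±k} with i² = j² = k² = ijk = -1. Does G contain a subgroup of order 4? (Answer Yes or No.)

4 | 8. A subgroup of order 4 is {1, -1, i, -i}.

Yes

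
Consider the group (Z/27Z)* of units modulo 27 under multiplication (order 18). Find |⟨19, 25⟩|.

|⟨19⟩| = 3 and |⟨25⟩| = 9, so |H| is a multiple of lcm(3, 9) = 9 and divides |G| = 18.
Closing under the operation: H = {1, 4, 7, 10, 13, 16, 19, 22, 25}, so |H| = 9.

9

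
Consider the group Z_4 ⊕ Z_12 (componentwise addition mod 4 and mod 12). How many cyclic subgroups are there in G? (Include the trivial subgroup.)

20

A cyclic subgroup of order d is generated by each of its φ(d) elements of order d, so the cyclic subgroups of order d number (#elements of order d)/φ(d).
Cyclic subgroups by order — order 1: 1; order 2: 3; order 3: 1; order 4: 6; order 6: 3; order 12: 6.
Total: 20.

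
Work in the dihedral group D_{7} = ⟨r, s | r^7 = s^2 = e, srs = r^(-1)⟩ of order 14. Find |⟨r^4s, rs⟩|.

|⟨r^4s⟩| = 2 and |⟨rs⟩| = 2, so |H| is a multiple of lcm(2, 2) = 2 and divides |G| = 14.
Closing {r^4s, rs} under the group operation gives all of G, so |H| = 14.

14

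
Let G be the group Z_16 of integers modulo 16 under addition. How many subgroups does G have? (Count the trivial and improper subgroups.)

5

Subgroups of the cyclic group Z_16 correspond bijectively to divisors of 16.
Divisors of 16: 1, 2, 4, 8, 16.
So Z_16 has 5 subgroups.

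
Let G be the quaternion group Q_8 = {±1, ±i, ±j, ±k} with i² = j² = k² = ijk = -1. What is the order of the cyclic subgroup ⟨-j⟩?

Computing powers of -j: the smallest k with (-j)^k = e is k = 4.

4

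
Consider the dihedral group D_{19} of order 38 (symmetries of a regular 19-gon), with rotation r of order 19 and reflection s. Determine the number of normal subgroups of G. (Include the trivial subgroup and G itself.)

3

G has 22 subgroups. Checking conjugation-invariance by order — order 1: 1/1 normal; order 2: 0/19 normal; order 19: 1/1 normal; order 38: 1/1 normal.
Total normal subgroups: 3.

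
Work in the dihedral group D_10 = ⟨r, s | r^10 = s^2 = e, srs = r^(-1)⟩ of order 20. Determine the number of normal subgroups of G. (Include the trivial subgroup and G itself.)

7

G has 22 subgroups. Checking conjugation-invariance by order — order 1: 1/1 normal; order 2: 1/11 normal; order 4: 0/5 normal; order 5: 1/1 normal; order 10: 3/3 normal; order 20: 1/1 normal.
Total normal subgroups: 7.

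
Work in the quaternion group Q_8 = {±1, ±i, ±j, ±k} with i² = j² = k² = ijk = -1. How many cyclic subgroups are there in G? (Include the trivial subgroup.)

Group the elements of G by the cyclic subgroup they generate; each cyclic subgroup of order d accounts for φ(d) elements.
Cyclic subgroups by order — order 1: 1; order 2: 1; order 4: 3.
Total: 5.

5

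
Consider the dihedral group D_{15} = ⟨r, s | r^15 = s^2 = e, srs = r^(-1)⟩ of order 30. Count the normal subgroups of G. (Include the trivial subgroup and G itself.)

5

G has 28 subgroups. Checking conjugation-invariance by order — order 1: 1/1 normal; order 2: 0/15 normal; order 3: 1/1 normal; order 5: 1/1 normal; order 6: 0/5 normal; order 10: 0/3 normal; order 15: 1/1 normal; order 30: 1/1 normal.
Total normal subgroups: 5.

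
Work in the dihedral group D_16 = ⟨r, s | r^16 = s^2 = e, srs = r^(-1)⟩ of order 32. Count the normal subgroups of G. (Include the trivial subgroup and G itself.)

8

G has 36 subgroups. Checking conjugation-invariance by order — order 1: 1/1 normal; order 2: 1/17 normal; order 4: 1/9 normal; order 8: 1/5 normal; order 16: 3/3 normal; order 32: 1/1 normal.
Total normal subgroups: 8.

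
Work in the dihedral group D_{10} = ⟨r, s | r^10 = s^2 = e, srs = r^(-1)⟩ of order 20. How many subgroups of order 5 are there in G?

1

|G| = 20 and 5 | 20, so subgroups of order 5 are possible by Lagrange.
The subgroups of order 5 are: {e, r^2, r^4, r^6, r^8}.
So G has 1 subgroup of order 5.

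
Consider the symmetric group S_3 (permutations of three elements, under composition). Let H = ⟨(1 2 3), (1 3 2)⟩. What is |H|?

3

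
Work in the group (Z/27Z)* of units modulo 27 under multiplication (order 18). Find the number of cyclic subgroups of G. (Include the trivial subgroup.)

Each element a generates a cyclic subgroup ⟨a⟩; distinct elements may generate the same one (a cyclic group of order d has φ(d) generators).
Cyclic subgroups by order — order 1: 1; order 2: 1; order 3: 1; order 6: 1; order 9: 1; order 18: 1.
Total: 6.

6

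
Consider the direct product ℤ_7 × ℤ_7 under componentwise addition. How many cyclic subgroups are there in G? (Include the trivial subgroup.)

Each element a generates a cyclic subgroup ⟨a⟩; distinct elements may generate the same one (a cyclic group of order d has φ(d) generators).
Cyclic subgroups by order — order 1: 1; order 7: 8.
Total: 9.

9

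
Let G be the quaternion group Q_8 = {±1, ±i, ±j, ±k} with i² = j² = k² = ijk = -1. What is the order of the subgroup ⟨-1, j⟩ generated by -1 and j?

|⟨-1⟩| = 2 and |⟨j⟩| = 4, so |H| is a multiple of lcm(2, 4) = 4 and divides |G| = 8.
Closing under the operation: H = {1, -1, j, -j}, so |H| = 4.

4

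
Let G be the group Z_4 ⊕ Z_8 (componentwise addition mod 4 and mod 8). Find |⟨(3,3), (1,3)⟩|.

16

|⟨(3,3)⟩| = 8 and |⟨(1,3)⟩| = 8, so |H| is a multiple of lcm(8, 8) = 8 and divides |G| = 32.
Closing under the operation: H = {(0,0), (0,2), (0,4), (0,6), (1,1), (1,3), (1,5), (1,7), (2,0), (2,2), (2,4), (2,6), (3,1), (3,3), (3,5), (3,7)}, so |H| = 16.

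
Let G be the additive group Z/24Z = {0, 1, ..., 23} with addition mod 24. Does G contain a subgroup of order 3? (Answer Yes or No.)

3 | 24. A subgroup of order 3 is {0, 8, 16}.

Yes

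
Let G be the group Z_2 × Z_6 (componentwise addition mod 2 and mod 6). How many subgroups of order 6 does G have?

3

|G| = 12 and 6 | 12, so subgroups of order 6 are possible by Lagrange.
The subgroups of order 6 are: {(0,0), (0,1), (0,2), (0,3), (0,4), (0,5)}; {(0,0), (0,2), (0,4), (1,0), (1,2), (1,4)}; {(0,0), (0,2), (0,4), (1,1), (1,3), (1,5)}.
So G has 3 subgroups of order 6.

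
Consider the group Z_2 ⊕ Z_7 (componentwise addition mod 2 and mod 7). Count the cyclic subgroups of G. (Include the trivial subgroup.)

A cyclic subgroup of order d is generated by each of its φ(d) elements of order d, so the cyclic subgroups of order d number (#elements of order d)/φ(d).
Cyclic subgroups by order — order 1: 1; order 2: 1; order 7: 1; order 14: 1.
Total: 4.

4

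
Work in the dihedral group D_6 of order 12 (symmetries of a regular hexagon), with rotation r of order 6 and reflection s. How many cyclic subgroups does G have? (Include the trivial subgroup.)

A cyclic subgroup of order d is generated by each of its φ(d) elements of order d, so the cyclic subgroups of order d number (#elements of order d)/φ(d).
Cyclic subgroups by order — order 1: 1; order 2: 7; order 3: 1; order 6: 1.
Total: 10.

10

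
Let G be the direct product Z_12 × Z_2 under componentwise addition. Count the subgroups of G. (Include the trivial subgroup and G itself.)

16

|G| = 24, so by Lagrange every subgroup order divides 24. Divisors: 1, 2, 3, 4, 6, 8, 12, 24.
Subgroups by order — order 1: 1; order 2: 3; order 3: 1; order 4: 3; order 6: 3; order 8: 1; order 12: 3; order 24: 1.
Total: 1 + 3 + 1 + 3 + 3 + 1 + 3 + 1 = 16.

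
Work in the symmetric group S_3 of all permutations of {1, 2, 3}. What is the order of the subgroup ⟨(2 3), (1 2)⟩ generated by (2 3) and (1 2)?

6

|⟨(2 3)⟩| = 2 and |⟨(1 2)⟩| = 2, so |H| is a multiple of lcm(2, 2) = 2 and divides |G| = 6.
Closing {(2 3), (1 2)} under the group operation gives all of G, so |H| = 6.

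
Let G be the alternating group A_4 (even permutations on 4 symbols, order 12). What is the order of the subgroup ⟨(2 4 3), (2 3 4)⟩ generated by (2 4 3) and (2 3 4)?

3

|⟨(2 4 3)⟩| = 3 and |⟨(2 3 4)⟩| = 3, so |H| is a multiple of lcm(3, 3) = 3 and divides |G| = 12.
Closing under the operation: H = {e, (2 3 4), (2 4 3)}, so |H| = 3.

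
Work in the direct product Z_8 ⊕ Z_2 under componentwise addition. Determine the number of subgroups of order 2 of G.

3

|G| = 16 and 2 | 16, so subgroups of order 2 are possible by Lagrange.
The subgroups of order 2 are: {(0,0), (0,1)}; {(0,0), (4,0)}; {(0,0), (4,1)}.
So G has 3 subgroups of order 2.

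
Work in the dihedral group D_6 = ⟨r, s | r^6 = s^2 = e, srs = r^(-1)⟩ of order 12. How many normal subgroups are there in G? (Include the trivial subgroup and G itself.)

G has 16 subgroups. Checking conjugation-invariance by order — order 1: 1/1 normal; order 2: 1/7 normal; order 3: 1/1 normal; order 4: 0/3 normal; order 6: 3/3 normal; order 12: 1/1 normal.
Total normal subgroups: 7.

7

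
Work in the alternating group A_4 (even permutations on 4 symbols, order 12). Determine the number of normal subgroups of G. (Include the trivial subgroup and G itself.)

G has 10 subgroups. Checking conjugation-invariance by order — order 1: 1/1 normal; order 2: 0/3 normal; order 3: 0/4 normal; order 4: 1/1 normal; order 12: 1/1 normal.
Total normal subgroups: 3.

3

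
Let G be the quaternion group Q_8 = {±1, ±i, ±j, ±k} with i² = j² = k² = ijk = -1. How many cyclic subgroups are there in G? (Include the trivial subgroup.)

5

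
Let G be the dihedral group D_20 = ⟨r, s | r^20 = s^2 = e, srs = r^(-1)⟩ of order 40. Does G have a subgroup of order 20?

20 | 40. A subgroup of order 20 is {e, r, r^2, r^3, r^4, r^5, r^6, r^7, r^8, r^9, r^10, r^11, r^12, r^13, r^14, r^15, r^16, r^17, r^18, r^19}.

Yes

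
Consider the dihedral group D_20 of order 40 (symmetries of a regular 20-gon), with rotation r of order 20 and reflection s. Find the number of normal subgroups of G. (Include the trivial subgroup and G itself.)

9

G has 48 subgroups. Checking conjugation-invariance by order — order 1: 1/1 normal; order 2: 1/21 normal; order 4: 1/11 normal; order 5: 1/1 normal; order 8: 0/5 normal; order 10: 1/5 normal; order 20: 3/3 normal; order 40: 1/1 normal.
Total normal subgroups: 9.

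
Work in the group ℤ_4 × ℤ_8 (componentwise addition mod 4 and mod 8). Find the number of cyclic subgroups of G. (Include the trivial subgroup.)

14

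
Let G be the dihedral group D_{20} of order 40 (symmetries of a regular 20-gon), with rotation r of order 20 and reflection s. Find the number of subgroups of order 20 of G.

|G| = 40 and 20 | 40, so subgroups of order 20 are possible by Lagrange.
The subgroups of order 20 are: {e, r, r^2, r^3, r^4, r^5, r^6, r^7, r^8, r^9, r^10, r^11, r^12, r^13, r^14, r^15, r^16, r^17, r^18, r^19}; {e, r^2, r^4, r^6, r^8, r^10, r^12, r^14, r^16, r^18, s, r^2s, r^4s, r^6s, r^8s, r^10s, r^12s, r^14s, r^16s, r^18s}; {e, r^2, r^4, r^6, r^8, r^10, r^12, r^14, r^16, r^18, rs, r^3s, r^5s, r^7s, r^9s, r^11s, r^13s, r^15s, r^17s, r^19s}.
So G has 3 subgroups of order 20.

3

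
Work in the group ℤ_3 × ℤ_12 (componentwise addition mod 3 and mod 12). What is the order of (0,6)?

2

The order of (0,6) in Z_3 × Z_12 is lcm(ord(0) in Z_3, ord(6) in Z_12).
ord(0) = 1 and ord(6) = 2, so |⟨(0,6)⟩| = lcm(1, 2) = 2.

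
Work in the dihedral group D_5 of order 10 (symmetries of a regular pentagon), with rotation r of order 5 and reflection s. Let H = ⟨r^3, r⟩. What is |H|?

|⟨r^3⟩| = 5 and |⟨r⟩| = 5, so |H| is a multiple of lcm(5, 5) = 5 and divides |G| = 10.
Closing under the operation: H = {e, r, r^2, r^3, r^4}, so |H| = 5.

5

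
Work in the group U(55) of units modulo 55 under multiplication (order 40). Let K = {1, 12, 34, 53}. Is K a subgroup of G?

12 ∈ K but its inverse 23 ∉ K, so K is not a subgroup.

No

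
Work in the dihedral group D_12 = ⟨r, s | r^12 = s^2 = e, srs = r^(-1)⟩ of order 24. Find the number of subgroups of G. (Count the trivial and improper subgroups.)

34

|G| = 24, so by Lagrange every subgroup order divides 24. Divisors: 1, 2, 3, 4, 6, 8, 12, 24.
Subgroups by order — order 1: 1; order 2: 13; order 3: 1; order 4: 7; order 6: 5; order 8: 3; order 12: 3; order 24: 1.
Total: 1 + 13 + 1 + 7 + 5 + 3 + 3 + 1 = 34.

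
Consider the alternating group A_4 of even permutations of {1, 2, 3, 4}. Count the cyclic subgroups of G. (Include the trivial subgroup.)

A cyclic subgroup of order d is generated by each of its φ(d) elements of order d, so the cyclic subgroups of order d number (#elements of order d)/φ(d).
Cyclic subgroups by order — order 1: 1; order 2: 3; order 3: 4.
Total: 8.

8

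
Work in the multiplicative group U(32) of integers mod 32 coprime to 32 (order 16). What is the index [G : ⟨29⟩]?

2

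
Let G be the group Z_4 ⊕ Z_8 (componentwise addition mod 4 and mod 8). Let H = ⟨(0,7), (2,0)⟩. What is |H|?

16

|⟨(0,7)⟩| = 8 and |⟨(2,0)⟩| = 2, so |H| is a multiple of lcm(8, 2) = 8 and divides |G| = 32.
Closing under the operation: H = {(0,0), (0,1), (0,2), (0,3), (0,4), (0,5), (0,6), (0,7), (2,0), (2,1), (2,2), (2,3), (2,4), (2,5), (2,6), (2,7)}, so |H| = 16.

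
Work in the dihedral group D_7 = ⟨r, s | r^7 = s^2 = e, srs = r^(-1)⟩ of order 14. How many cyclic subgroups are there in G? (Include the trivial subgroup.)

9

Group the elements of G by the cyclic subgroup they generate; each cyclic subgroup of order d accounts for φ(d) elements.
Cyclic subgroups by order — order 1: 1; order 2: 7; order 7: 1.
Total: 9.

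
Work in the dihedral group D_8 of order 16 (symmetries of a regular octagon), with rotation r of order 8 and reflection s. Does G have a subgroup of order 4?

Yes

4 | 16. A subgroup of order 4 is {e, r^2, r^4, r^6}.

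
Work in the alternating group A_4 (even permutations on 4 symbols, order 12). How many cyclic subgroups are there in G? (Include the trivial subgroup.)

8

Each element a generates a cyclic subgroup ⟨a⟩; distinct elements may generate the same one (a cyclic group of order d has φ(d) generators).
Cyclic subgroups by order — order 1: 1; order 2: 3; order 3: 4.
Total: 8.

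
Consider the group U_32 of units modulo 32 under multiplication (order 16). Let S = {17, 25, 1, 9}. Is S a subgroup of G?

Yes

|S| = 4 divides |G| = 16, consistent with Lagrange.
S contains the identity, every element's inverse is in S, and S is closed under ·: it is a subgroup.
In fact S = ⟨25⟩.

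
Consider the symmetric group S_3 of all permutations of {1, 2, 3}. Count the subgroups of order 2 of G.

3

|G| = 6 and 2 | 6, so subgroups of order 2 are possible by Lagrange.
The subgroups of order 2 are: {e, (1 2)}; {e, (1 3)}; {e, (2 3)}.
So G has 3 subgroups of order 2.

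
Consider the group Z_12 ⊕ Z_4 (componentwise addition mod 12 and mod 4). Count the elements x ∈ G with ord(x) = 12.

An element (a,b) has order lcm(ord(a), ord(b)); count pairs with lcm equal to 12.
Enumerating gives 24 such elements.

24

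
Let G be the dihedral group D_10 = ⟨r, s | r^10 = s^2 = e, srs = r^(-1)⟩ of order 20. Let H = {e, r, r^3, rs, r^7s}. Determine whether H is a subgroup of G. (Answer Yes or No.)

No

r ∈ H but its inverse r^9 ∉ H, so H is not a subgroup.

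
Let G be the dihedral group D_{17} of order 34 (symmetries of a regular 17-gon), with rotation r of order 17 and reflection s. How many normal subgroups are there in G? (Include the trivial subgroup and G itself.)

G has 20 subgroups. Checking conjugation-invariance by order — order 1: 1/1 normal; order 2: 0/17 normal; order 17: 1/1 normal; order 34: 1/1 normal.
Total normal subgroups: 3.

3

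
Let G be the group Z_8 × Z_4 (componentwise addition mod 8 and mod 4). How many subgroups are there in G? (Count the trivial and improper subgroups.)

|G| = 32, so by Lagrange every subgroup order divides 32. Divisors: 1, 2, 4, 8, 16, 32.
Subgroups by order — order 1: 1; order 2: 3; order 4: 7; order 8: 7; order 16: 3; order 32: 1.
Total: 1 + 3 + 7 + 7 + 3 + 1 = 22.

22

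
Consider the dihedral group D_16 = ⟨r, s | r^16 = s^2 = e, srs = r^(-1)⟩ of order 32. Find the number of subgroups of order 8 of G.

5

|G| = 32 and 8 | 32, so subgroups of order 8 are possible by Lagrange.
The subgroups of order 8 are: {e, r^2, r^4, r^6, r^8, r^10, r^12, r^14}; {e, r^4, r^8, r^12, r^2s, r^6s, r^10s, r^14s}; {e, r^4, r^8, r^12, r^3s, r^7s, r^11s, r^15s}; {e, r^4, r^8, r^12, s, r^4s, r^8s, r^12s}; … (5 in all).
So G has 5 subgroups of order 8.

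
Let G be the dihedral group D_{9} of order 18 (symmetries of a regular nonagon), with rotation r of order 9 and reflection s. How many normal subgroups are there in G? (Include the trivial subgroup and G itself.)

4

G has 16 subgroups. Checking conjugation-invariance by order — order 1: 1/1 normal; order 2: 0/9 normal; order 3: 1/1 normal; order 6: 0/3 normal; order 9: 1/1 normal; order 18: 1/1 normal.
Total normal subgroups: 4.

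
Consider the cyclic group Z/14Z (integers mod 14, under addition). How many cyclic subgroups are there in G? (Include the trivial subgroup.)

4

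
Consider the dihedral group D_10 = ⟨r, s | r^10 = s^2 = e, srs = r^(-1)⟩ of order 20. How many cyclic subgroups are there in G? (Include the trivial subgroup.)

14

Each element a generates a cyclic subgroup ⟨a⟩; distinct elements may generate the same one (a cyclic group of order d has φ(d) generators).
Cyclic subgroups by order — order 1: 1; order 2: 11; order 5: 1; order 10: 1.
Total: 14.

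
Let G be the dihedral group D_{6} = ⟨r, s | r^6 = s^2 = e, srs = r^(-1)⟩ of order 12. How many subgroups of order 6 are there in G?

3

|G| = 12 and 6 | 12, so subgroups of order 6 are possible by Lagrange.
The subgroups of order 6 are: {e, r, r^2, r^3, r^4, r^5}; {e, r^2, r^4, s, r^2s, r^4s}; {e, r^2, r^4, rs, r^3s, r^5s}.
So G has 3 subgroups of order 6.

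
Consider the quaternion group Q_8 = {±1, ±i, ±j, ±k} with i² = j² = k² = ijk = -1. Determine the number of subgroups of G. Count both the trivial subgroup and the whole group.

6

|G| = 8, so by Lagrange every subgroup order divides 8. Divisors: 1, 2, 4, 8.
Subgroups by order — order 1: 1; order 2: 1; order 4: 3; order 8: 1.
Total: 1 + 1 + 3 + 1 = 6.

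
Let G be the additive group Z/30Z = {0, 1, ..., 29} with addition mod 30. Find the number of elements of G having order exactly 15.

8

In a cyclic group of order 30, the number of elements of order d (for d | 30) is φ(d).
φ(15) = 8.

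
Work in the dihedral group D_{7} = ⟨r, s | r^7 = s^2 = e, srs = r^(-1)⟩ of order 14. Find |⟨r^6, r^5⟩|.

7

|⟨r^6⟩| = 7 and |⟨r^5⟩| = 7, so |H| is a multiple of lcm(7, 7) = 7 and divides |G| = 14.
Closing under the operation: H = {e, r, r^2, r^3, r^4, r^5, r^6}, so |H| = 7.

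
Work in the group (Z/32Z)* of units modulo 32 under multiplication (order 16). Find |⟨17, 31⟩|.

4

|⟨17⟩| = 2 and |⟨31⟩| = 2, so |H| is a multiple of lcm(2, 2) = 2 and divides |G| = 16.
Closing under the operation: H = {1, 15, 17, 31}, so |H| = 4.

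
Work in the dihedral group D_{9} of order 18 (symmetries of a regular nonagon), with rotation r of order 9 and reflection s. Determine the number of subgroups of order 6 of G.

|G| = 18 and 6 | 18, so subgroups of order 6 are possible by Lagrange.
The subgroups of order 6 are: {e, r^3, r^6, r^2s, r^5s, r^8s}; {e, r^3, r^6, s, r^3s, r^6s}; {e, r^3, r^6, rs, r^4s, r^7s}.
So G has 3 subgroups of order 6.

3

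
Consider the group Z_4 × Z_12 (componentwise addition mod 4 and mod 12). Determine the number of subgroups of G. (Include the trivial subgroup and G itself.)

30

|G| = 48, so by Lagrange every subgroup order divides 48. Divisors: 1, 2, 3, 4, 6, 8, 12, 16, 24, 48.
Subgroups by order — order 1: 1; order 2: 3; order 3: 1; order 4: 7; order 6: 3; order 8: 3; order 12: 7; order 16: 1; order 24: 3; order 48: 1.
Total: 1 + 3 + 1 + 7 + 3 + 3 + 7 + 1 + 3 + 1 = 30.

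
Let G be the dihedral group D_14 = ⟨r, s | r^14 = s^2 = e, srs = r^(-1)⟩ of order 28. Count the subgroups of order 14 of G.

|G| = 28 and 14 | 28, so subgroups of order 14 are possible by Lagrange.
The subgroups of order 14 are: {e, r, r^2, r^3, r^4, r^5, r^6, r^7, r^8, r^9, r^10, r^11, r^12, r^13}; {e, r^2, r^4, r^6, r^8, r^10, r^12, s, r^2s, r^4s, r^6s, r^8s, r^10s, r^12s}; {e, r^2, r^4, r^6, r^8, r^10, r^12, rs, r^3s, r^5s, r^7s, r^9s, r^11s, r^13s}.
So G has 3 subgroups of order 14.

3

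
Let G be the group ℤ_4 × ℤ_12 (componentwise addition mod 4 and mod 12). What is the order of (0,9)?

4

The order of (0,9) in Z_4 × Z_12 is lcm(ord(0) in Z_4, ord(9) in Z_12).
ord(0) = 1 and ord(9) = 4, so |⟨(0,9)⟩| = lcm(1, 4) = 4.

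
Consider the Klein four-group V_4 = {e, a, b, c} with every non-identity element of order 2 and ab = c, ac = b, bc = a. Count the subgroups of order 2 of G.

3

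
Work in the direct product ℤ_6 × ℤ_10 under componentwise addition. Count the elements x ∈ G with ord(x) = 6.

6

An element (a,b) has order lcm(ord(a), ord(b)); count pairs with lcm equal to 6.
Enumerating gives 6 such elements.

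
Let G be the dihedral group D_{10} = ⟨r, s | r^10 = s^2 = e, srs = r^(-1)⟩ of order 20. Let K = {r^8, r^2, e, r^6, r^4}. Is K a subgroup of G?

Yes

|K| = 5 divides |G| = 20, consistent with Lagrange.
K contains the identity, every element's inverse is in K, and K is closed under ·: it is a subgroup.
In fact K = ⟨r^4⟩.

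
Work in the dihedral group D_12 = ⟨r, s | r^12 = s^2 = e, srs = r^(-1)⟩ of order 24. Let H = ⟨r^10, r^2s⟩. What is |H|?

12

|⟨r^10⟩| = 6 and |⟨r^2s⟩| = 2, so |H| is a multiple of lcm(6, 2) = 6 and divides |G| = 24.
Closing under the operation: H = {e, r^2, r^4, r^6, r^8, r^10, s, r^2s, r^4s, r^6s, r^8s, r^10s}, so |H| = 12.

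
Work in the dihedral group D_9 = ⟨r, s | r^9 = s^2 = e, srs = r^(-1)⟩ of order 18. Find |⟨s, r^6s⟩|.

6

|⟨s⟩| = 2 and |⟨r^6s⟩| = 2, so |H| is a multiple of lcm(2, 2) = 2 and divides |G| = 18.
Closing under the operation: H = {e, r^3, r^6, s, r^3s, r^6s}, so |H| = 6.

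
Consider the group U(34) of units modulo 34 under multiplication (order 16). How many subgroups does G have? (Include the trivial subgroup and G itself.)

|G| = 16, so by Lagrange every subgroup order divides 16. Divisors: 1, 2, 4, 8, 16.
Subgroups by order — order 1: 1; order 2: 1; order 4: 1; order 8: 1; order 16: 1.
Total: 1 + 1 + 1 + 1 + 1 = 5.

5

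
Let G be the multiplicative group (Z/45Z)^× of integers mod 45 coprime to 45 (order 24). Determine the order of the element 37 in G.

4

Compute successive powers of 37 mod 45: 37, 19, 28, 1; 37^4 ≡ 1 (mod 45).
So |⟨37⟩| = 4.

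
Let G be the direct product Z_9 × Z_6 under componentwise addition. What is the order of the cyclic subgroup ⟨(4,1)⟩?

The order of (4,1) in Z_9 × Z_6 is lcm(ord(4) in Z_9, ord(1) in Z_6).
ord(4) = 9 and ord(1) = 6, so |⟨(4,1)⟩| = lcm(9, 6) = 18.

18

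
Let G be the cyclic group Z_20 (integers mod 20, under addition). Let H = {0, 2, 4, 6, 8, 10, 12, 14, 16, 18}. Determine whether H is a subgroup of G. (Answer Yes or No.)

|H| = 10 divides |G| = 20, consistent with Lagrange.
H contains the identity, every element's inverse is in H, and H is closed under +: it is a subgroup.
In fact H = ⟨2⟩.

Yes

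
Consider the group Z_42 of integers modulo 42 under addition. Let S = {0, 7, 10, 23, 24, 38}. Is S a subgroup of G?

23 ∈ S but its inverse 19 ∉ S, so S is not a subgroup.

No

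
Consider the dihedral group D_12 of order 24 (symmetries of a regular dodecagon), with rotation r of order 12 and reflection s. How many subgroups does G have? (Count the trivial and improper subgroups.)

34

|G| = 24, so by Lagrange every subgroup order divides 24. Divisors: 1, 2, 3, 4, 6, 8, 12, 24.
Subgroups by order — order 1: 1; order 2: 13; order 3: 1; order 4: 7; order 6: 5; order 8: 3; order 12: 3; order 24: 1.
Total: 1 + 13 + 1 + 7 + 5 + 3 + 3 + 1 = 34.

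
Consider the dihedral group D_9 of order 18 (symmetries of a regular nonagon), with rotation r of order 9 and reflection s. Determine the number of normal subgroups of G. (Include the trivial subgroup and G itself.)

4

G has 16 subgroups. Checking conjugation-invariance by order — order 1: 1/1 normal; order 2: 0/9 normal; order 3: 1/1 normal; order 6: 0/3 normal; order 9: 1/1 normal; order 18: 1/1 normal.
Total normal subgroups: 4.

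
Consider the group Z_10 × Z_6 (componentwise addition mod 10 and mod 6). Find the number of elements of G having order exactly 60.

0

An element (a,b) has order lcm(ord(a), ord(b)); count pairs with lcm equal to 60.
Enumerating gives 0 such elements.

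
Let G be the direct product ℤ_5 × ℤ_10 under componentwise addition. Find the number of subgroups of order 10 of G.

6

|G| = 50 and 10 | 50, so subgroups of order 10 are possible by Lagrange.
The subgroups of order 10 are: {(0,0), (0,1), (0,2), (0,3), (0,4), (0,5), (0,6), (0,7), (0,8), (0,9)}; {(0,0), (0,5), (1,0), (1,5), (2,0), (2,5), (3,0), (3,5), (4,0), (4,5)}; {(0,0), (0,5), (1,1), (1,6), (2,2), (2,7), (3,3), (3,8), (4,4), (4,9)}; {(0,0), (0,5), (1,2), (1,7), (2,4), (2,9), (3,1), (3,6), (4,3), (4,8)}; … (6 in all).
So G has 6 subgroups of order 10.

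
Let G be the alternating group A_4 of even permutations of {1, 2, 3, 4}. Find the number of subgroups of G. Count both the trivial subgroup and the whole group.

|G| = 12, so by Lagrange every subgroup order divides 12. Divisors: 1, 2, 3, 4, 6, 12.
Subgroups by order — order 1: 1; order 2: 3; order 3: 4; order 4: 1; order 6: 0; order 12: 1.
Total: 1 + 3 + 4 + 1 + 0 + 1 = 10.

10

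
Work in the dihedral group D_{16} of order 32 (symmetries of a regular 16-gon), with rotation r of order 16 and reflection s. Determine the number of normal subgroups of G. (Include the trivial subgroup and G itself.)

G has 36 subgroups. Checking conjugation-invariance by order — order 1: 1/1 normal; order 2: 1/17 normal; order 4: 1/9 normal; order 8: 1/5 normal; order 16: 3/3 normal; order 32: 1/1 normal.
Total normal subgroups: 8.

8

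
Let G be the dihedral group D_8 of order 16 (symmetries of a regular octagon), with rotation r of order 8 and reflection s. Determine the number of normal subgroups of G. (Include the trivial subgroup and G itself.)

7

G has 19 subgroups. Checking conjugation-invariance by order — order 1: 1/1 normal; order 2: 1/9 normal; order 4: 1/5 normal; order 8: 3/3 normal; order 16: 1/1 normal.
Total normal subgroups: 7.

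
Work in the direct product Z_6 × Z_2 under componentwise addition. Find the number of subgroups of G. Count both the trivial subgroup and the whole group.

|G| = 12, so by Lagrange every subgroup order divides 12. Divisors: 1, 2, 3, 4, 6, 12.
Subgroups by order — order 1: 1; order 2: 3; order 3: 1; order 4: 1; order 6: 3; order 12: 1.
Total: 1 + 3 + 1 + 1 + 3 + 1 = 10.

10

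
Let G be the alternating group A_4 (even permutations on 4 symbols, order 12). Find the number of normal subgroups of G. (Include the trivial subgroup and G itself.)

3

G has 10 subgroups. Checking conjugation-invariance by order — order 1: 1/1 normal; order 2: 0/3 normal; order 3: 0/4 normal; order 4: 1/1 normal; order 12: 1/1 normal.
Total normal subgroups: 3.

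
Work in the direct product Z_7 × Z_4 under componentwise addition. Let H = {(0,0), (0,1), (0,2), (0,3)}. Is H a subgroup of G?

Yes

|H| = 4 divides |G| = 28, consistent with Lagrange.
H contains the identity, every element's inverse is in H, and H is closed under +: it is a subgroup.
In fact H = ⟨(0,1)⟩.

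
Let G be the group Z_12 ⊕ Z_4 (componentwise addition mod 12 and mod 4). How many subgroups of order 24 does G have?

3

|G| = 48 and 24 | 48, so subgroups of order 24 are possible by Lagrange.
The subgroups of order 24 are: {(0,0), (0,1), (0,2), (0,3), (2,0), (2,1), (2,2), (2,3), (4,0), (4,1), (4,2), (4,3), (6,0), (6,1), (6,2), (6,3), (8,0), (8,1), (8,2), (8,3), (10,0), (10,1), (10,2), (10,3)}; {(0,0), (0,2), (1,0), (1,2), (2,0), (2,2), (3,0), (3,2), (4,0), (4,2), (5,0), (5,2), (6,0), (6,2), (7,0), (7,2), (8,0), (8,2), (9,0), (9,2), (10,0), (10,2), (11,0), (11,2)}; {(0,0), (0,2), (1,1), (1,3), (2,0), (2,2), (3,1), (3,3), (4,0), (4,2), (5,1), (5,3), (6,0), (6,2), (7,1), (7,3), (8,0), (8,2), (9,1), (9,3), (10,0), (10,2), (11,1), (11,3)}.
So G has 3 subgroups of order 24.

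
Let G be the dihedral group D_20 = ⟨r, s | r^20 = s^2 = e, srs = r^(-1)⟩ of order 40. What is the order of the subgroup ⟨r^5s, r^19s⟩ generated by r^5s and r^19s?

|⟨r^5s⟩| = 2 and |⟨r^19s⟩| = 2, so |H| is a multiple of lcm(2, 2) = 2 and divides |G| = 40.
Closing under the operation: H = {e, r^2, r^4, r^6, r^8, r^10, r^12, r^14, r^16, r^18, rs, r^3s, r^5s, r^7s, r^9s, r^11s, r^13s, r^15s, r^17s, r^19s}, so |H| = 20.

20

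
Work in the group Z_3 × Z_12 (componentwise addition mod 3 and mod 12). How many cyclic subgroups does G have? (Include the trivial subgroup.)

Group the elements of G by the cyclic subgroup they generate; each cyclic subgroup of order d accounts for φ(d) elements.
Cyclic subgroups by order — order 1: 1; order 2: 1; order 3: 4; order 4: 1; order 6: 4; order 12: 4.
Total: 15.

15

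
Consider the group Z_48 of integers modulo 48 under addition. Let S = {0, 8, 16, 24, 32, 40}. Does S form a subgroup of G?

|S| = 6 divides |G| = 48, consistent with Lagrange.
S contains the identity, every element's inverse is in S, and S is closed under +: it is a subgroup.
In fact S = ⟨8⟩.

Yes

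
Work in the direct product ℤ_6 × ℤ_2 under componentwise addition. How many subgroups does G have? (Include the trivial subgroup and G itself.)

|G| = 12, so by Lagrange every subgroup order divides 12. Divisors: 1, 2, 3, 4, 6, 12.
Subgroups by order — order 1: 1; order 2: 3; order 3: 1; order 4: 1; order 6: 3; order 12: 1.
Total: 1 + 3 + 1 + 1 + 3 + 1 = 10.

10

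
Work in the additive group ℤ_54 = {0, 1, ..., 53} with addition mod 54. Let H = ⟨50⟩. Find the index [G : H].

|⟨50⟩| = 27 and |G| = 54.
By Lagrange, [G : H] = |G|/|H| = 54/27 = 2.

2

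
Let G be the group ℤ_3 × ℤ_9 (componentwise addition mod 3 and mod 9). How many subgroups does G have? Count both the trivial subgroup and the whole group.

10

|G| = 27, so by Lagrange every subgroup order divides 27. Divisors: 1, 3, 9, 27.
Subgroups by order — order 1: 1; order 3: 4; order 9: 4; order 27: 1.
Total: 1 + 4 + 4 + 1 = 10.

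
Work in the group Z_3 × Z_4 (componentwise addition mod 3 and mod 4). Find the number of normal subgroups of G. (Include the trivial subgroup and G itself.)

G is abelian, so every subgroup is normal.
G has 6 subgroups in total, hence 6 normal subgroups.

6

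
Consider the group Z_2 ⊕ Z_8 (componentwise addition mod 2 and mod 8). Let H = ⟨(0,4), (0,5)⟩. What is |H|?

|⟨(0,4)⟩| = 2 and |⟨(0,5)⟩| = 8, so |H| is a multiple of lcm(2, 8) = 8 and divides |G| = 16.
Closing under the operation: H = {(0,0), (0,1), (0,2), (0,3), (0,4), (0,5), (0,6), (0,7)}, so |H| = 8.

8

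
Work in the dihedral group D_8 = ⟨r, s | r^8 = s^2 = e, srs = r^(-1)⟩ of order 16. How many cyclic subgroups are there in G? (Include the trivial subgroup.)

12

Group the elements of G by the cyclic subgroup they generate; each cyclic subgroup of order d accounts for φ(d) elements.
Cyclic subgroups by order — order 1: 1; order 2: 9; order 4: 1; order 8: 1.
Total: 12.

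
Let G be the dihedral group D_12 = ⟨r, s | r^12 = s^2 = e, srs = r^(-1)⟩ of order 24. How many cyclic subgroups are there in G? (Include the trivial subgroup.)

18

Group the elements of G by the cyclic subgroup they generate; each cyclic subgroup of order d accounts for φ(d) elements.
Cyclic subgroups by order — order 1: 1; order 2: 13; order 3: 1; order 4: 1; order 6: 1; order 12: 1.
Total: 18.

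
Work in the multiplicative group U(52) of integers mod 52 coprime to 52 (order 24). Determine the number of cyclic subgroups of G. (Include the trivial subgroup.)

12

Group the elements of G by the cyclic subgroup they generate; each cyclic subgroup of order d accounts for φ(d) elements.
Cyclic subgroups by order — order 1: 1; order 2: 3; order 3: 1; order 4: 2; order 6: 3; order 12: 2.
Total: 12.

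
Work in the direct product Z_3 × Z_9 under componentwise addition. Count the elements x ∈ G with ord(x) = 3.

An element (a,b) has order lcm(ord(a), ord(b)); count pairs with lcm equal to 3.
Enumerating gives 8 such elements.

8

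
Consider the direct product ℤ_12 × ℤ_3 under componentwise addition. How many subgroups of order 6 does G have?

4

|G| = 36 and 6 | 36, so subgroups of order 6 are possible by Lagrange.
The subgroups of order 6 are: {(0,0), (0,1), (0,2), (6,0), (6,1), (6,2)}; {(0,0), (2,0), (4,0), (6,0), (8,0), (10,0)}; {(0,0), (2,2), (4,1), (6,0), (8,2), (10,1)}; {(0,0), (2,1), (4,2), (6,0), (8,1), (10,2)}.
So G has 4 subgroups of order 6.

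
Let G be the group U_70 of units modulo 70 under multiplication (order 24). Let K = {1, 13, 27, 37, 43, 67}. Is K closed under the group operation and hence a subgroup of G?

No

67 ∈ K but its inverse 23 ∉ K, so K is not a subgroup.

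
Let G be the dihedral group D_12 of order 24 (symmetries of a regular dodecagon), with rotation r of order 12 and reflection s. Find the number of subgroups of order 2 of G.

13

|G| = 24 and 2 | 24, so subgroups of order 2 are possible by Lagrange.
The subgroups of order 2 are: {e, r^10s}; {e, r^11s}; {e, r^2s}; {e, r^3s}; … (13 in all).
So G has 13 subgroups of order 2.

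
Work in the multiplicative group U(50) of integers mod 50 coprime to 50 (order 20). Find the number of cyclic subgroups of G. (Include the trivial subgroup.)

Group the elements of G by the cyclic subgroup they generate; each cyclic subgroup of order d accounts for φ(d) elements.
Cyclic subgroups by order — order 1: 1; order 2: 1; order 4: 1; order 5: 1; order 10: 1; order 20: 1.
Total: 6.

6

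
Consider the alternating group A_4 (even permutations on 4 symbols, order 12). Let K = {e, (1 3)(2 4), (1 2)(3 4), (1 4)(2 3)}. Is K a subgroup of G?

Yes

|K| = 4 divides |G| = 12, consistent with Lagrange.
K contains the identity, every element's inverse is in K, and K is closed under ∘: it is a subgroup.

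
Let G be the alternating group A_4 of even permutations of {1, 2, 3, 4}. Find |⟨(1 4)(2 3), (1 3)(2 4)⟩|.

|⟨(1 4)(2 3)⟩| = 2 and |⟨(1 3)(2 4)⟩| = 2, so |H| is a multiple of lcm(2, 2) = 2 and divides |G| = 12.
Closing under the operation: H = {e, (1 2)(3 4), (1 3)(2 4), (1 4)(2 3)}, so |H| = 4.

4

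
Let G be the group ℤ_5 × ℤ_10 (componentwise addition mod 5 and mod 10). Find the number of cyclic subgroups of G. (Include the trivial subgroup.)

14

A cyclic subgroup of order d is generated by each of its φ(d) elements of order d, so the cyclic subgroups of order d number (#elements of order d)/φ(d).
Cyclic subgroups by order — order 1: 1; order 2: 1; order 5: 6; order 10: 6.
Total: 14.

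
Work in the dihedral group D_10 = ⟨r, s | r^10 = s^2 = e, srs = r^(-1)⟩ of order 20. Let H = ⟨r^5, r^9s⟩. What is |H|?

|⟨r^5⟩| = 2 and |⟨r^9s⟩| = 2, so |H| is a multiple of lcm(2, 2) = 2 and divides |G| = 20.
Closing under the operation: H = {e, r^5, r^4s, r^9s}, so |H| = 4.

4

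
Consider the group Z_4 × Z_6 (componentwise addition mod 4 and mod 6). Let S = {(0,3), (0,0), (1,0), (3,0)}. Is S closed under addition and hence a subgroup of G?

No

Closure fails: (0,3) + (3,0) = (3,3) ∉ S. So S is not a subgroup.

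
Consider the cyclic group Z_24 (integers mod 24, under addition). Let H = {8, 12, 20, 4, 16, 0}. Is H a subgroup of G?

|H| = 6 divides |G| = 24, consistent with Lagrange.
H contains the identity, every element's inverse is in H, and H is closed under +: it is a subgroup.
In fact H = ⟨4⟩.

Yes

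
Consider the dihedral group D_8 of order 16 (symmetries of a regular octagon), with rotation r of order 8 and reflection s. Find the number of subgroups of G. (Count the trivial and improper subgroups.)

19

|G| = 16, so by Lagrange every subgroup order divides 16. Divisors: 1, 2, 4, 8, 16.
Subgroups by order — order 1: 1; order 2: 9; order 4: 5; order 8: 3; order 16: 1.
Total: 1 + 9 + 5 + 3 + 1 = 19.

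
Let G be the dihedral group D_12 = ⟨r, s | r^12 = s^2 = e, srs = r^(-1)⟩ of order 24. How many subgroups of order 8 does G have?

3

|G| = 24 and 8 | 24, so subgroups of order 8 are possible by Lagrange.
The subgroups of order 8 are: {e, r^3, r^6, r^9, rs, r^4s, r^7s, r^10s}; {e, r^3, r^6, r^9, r^2s, r^5s, r^8s, r^11s}; {e, r^3, r^6, r^9, s, r^3s, r^6s, r^9s}.
So G has 3 subgroups of order 8.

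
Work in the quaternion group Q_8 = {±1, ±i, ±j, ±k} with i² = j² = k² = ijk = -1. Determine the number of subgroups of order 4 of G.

3

|G| = 8 and 4 | 8, so subgroups of order 4 are possible by Lagrange.
The subgroups of order 4 are: {1, -1, i, -i}; {1, -1, j, -j}; {1, -1, k, -k}.
So G has 3 subgroups of order 4.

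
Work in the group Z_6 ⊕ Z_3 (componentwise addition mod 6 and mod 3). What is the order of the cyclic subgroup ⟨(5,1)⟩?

6

The order of (5,1) in Z_6 × Z_3 is lcm(ord(5) in Z_6, ord(1) in Z_3).
ord(5) = 6 and ord(1) = 3, so |⟨(5,1)⟩| = lcm(6, 3) = 6.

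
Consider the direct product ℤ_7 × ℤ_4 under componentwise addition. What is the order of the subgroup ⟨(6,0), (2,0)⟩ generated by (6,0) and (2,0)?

7

|⟨(6,0)⟩| = 7 and |⟨(2,0)⟩| = 7, so |H| is a multiple of lcm(7, 7) = 7 and divides |G| = 28.
Closing under the operation: H = {(0,0), (1,0), (2,0), (3,0), (4,0), (5,0), (6,0)}, so |H| = 7.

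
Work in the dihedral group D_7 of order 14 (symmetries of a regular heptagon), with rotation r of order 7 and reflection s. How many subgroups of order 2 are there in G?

7

|G| = 14 and 2 | 14, so subgroups of order 2 are possible by Lagrange.
The subgroups of order 2 are: {e, r^2s}; {e, r^3s}; {e, r^4s}; {e, r^5s}; … (7 in all).
So G has 7 subgroups of order 2.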